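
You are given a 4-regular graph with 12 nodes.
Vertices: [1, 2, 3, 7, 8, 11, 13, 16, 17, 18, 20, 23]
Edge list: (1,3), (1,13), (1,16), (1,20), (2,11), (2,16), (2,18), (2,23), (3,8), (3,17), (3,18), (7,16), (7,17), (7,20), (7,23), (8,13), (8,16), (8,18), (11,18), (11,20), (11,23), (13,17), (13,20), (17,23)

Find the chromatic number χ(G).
Clique number ω(G) = 3 (lower bound: χ ≥ ω).
The clique on [1, 13, 20] has size 3, forcing χ ≥ 3, and the coloring below uses 3 colors, so χ(G) = 3.
A valid 3-coloring: color 1: [1, 2, 8, 17]; color 2: [3, 7, 11, 13]; color 3: [16, 18, 20, 23].

χ(G) = 3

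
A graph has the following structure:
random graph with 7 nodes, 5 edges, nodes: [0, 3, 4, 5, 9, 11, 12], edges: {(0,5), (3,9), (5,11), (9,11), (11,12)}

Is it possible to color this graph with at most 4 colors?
A valid 4-coloring: color 1: [0, 3, 4, 11]; color 2: [5, 9, 12].
(χ(G) = 2 ≤ 4.)

Yes, G is 4-colorable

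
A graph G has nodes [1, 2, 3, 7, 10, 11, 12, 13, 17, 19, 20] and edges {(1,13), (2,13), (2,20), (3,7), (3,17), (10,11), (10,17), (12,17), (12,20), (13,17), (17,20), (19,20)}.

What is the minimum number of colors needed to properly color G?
Clique number ω(G) = 3 (lower bound: χ ≥ ω).
The clique on [12, 17, 20] has size 3, forcing χ ≥ 3, and the coloring below uses 3 colors, so χ(G) = 3.
A valid 3-coloring: color 1: [1, 2, 7, 11, 17, 19]; color 2: [3, 10, 13, 20]; color 3: [12].

χ(G) = 3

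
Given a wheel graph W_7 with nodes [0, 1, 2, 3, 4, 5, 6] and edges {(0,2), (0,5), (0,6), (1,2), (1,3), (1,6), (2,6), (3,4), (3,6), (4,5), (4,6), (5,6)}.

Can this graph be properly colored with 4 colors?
Yes, G is 4-colorable

A valid 4-coloring: color 1: [6]; color 2: [2, 3, 5]; color 3: [0, 1, 4].
(χ(G) = 3 ≤ 4.)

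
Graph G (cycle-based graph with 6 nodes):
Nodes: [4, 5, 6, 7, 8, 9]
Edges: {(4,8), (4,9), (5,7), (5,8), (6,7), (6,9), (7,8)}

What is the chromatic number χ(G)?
χ(G) = 3

Clique number ω(G) = 3 (lower bound: χ ≥ ω).
The clique on [5, 7, 8] has size 3, forcing χ ≥ 3, and the coloring below uses 3 colors, so χ(G) = 3.
A valid 3-coloring: color 1: [6, 8]; color 2: [7, 9]; color 3: [4, 5].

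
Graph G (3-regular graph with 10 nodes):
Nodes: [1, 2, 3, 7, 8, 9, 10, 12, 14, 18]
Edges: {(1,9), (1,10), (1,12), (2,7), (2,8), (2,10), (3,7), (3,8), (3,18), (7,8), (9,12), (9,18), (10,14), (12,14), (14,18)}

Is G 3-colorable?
Yes, G is 3-colorable

A valid 3-coloring: color 1: [7, 10, 12, 18]; color 2: [2, 3, 9, 14]; color 3: [1, 8].
(χ(G) = 3 ≤ 3.)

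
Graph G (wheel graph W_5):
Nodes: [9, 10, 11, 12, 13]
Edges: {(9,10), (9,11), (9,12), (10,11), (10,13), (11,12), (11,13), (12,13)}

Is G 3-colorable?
A valid 3-coloring: color 1: [11]; color 2: [9, 13]; color 3: [10, 12].
(χ(G) = 3 ≤ 3.)

Yes, G is 3-colorable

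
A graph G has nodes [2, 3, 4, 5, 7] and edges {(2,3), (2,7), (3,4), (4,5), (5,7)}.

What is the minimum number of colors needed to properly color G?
Clique number ω(G) = 2 (lower bound: χ ≥ ω).
Odd cycle [4, 5, 7, 2, 3] needs 3 colors (χ ≥ 3).
The coloring below uses 3 colors, so χ(G) = 3.
A valid 3-coloring: color 1: [2, 4]; color 2: [3, 5]; color 3: [7].

χ(G) = 3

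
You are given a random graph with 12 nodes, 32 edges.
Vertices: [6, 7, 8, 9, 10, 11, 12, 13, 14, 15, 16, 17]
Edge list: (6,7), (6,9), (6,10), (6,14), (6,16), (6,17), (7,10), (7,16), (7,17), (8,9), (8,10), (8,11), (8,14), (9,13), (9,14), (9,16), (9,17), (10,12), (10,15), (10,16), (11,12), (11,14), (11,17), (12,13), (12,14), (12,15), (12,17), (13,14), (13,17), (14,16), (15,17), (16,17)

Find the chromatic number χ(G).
χ(G) = 4

Clique number ω(G) = 4 (lower bound: χ ≥ ω).
The clique on [6, 9, 16, 17] has size 4, forcing χ ≥ 4, and the coloring below uses 4 colors, so χ(G) = 4.
A valid 4-coloring: color 1: [10, 14, 17]; color 2: [7, 9, 12]; color 3: [6, 8, 13, 15]; color 4: [11, 16].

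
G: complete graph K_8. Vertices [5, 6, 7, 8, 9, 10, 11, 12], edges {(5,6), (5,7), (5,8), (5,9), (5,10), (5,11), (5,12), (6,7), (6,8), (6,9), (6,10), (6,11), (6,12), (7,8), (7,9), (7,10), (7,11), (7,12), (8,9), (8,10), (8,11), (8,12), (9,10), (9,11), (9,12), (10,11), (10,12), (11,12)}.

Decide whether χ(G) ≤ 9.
Yes, G is 9-colorable

A valid 9-coloring: color 1: [5]; color 2: [7]; color 3: [10]; color 4: [6]; color 5: [8]; color 6: [12]; color 7: [9]; color 8: [11].
(χ(G) = 8 ≤ 9.)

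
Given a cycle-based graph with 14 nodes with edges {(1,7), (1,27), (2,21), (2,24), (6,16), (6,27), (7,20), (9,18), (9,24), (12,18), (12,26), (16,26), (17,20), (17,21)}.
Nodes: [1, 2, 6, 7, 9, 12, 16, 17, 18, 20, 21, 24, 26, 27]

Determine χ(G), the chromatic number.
Clique number ω(G) = 2 (lower bound: χ ≥ ω).
The graph is bipartite (no odd cycle), so 2 colors suffice: χ(G) = 2.
A valid 2-coloring: color 1: [2, 7, 9, 12, 16, 17, 27]; color 2: [1, 6, 18, 20, 21, 24, 26].

χ(G) = 2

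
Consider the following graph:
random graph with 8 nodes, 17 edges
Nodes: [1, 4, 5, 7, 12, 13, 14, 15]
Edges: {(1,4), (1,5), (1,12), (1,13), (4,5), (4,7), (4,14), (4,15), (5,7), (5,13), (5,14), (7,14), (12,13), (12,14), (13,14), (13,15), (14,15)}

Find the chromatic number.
Clique number ω(G) = 4 (lower bound: χ ≥ ω).
The clique on [4, 5, 7, 14] has size 4, forcing χ ≥ 4, and the coloring below uses 4 colors, so χ(G) = 4.
A valid 4-coloring: color 1: [1, 14]; color 2: [4, 13]; color 3: [5, 12, 15]; color 4: [7].

χ(G) = 4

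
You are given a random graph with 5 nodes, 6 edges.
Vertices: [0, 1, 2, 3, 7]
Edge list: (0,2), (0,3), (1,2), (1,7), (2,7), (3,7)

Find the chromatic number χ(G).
Clique number ω(G) = 3 (lower bound: χ ≥ ω).
The clique on [1, 2, 7] has size 3, forcing χ ≥ 3, and the coloring below uses 3 colors, so χ(G) = 3.
A valid 3-coloring: color 1: [0, 7]; color 2: [2, 3]; color 3: [1].

χ(G) = 3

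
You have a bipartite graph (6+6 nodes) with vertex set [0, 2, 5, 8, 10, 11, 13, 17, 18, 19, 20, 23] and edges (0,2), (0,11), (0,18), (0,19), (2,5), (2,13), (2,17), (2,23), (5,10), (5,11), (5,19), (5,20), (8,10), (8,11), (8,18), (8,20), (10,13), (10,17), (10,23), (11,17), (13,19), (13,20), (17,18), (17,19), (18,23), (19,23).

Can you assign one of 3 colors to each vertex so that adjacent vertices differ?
A valid 3-coloring: color 1: [0, 5, 8, 13, 17, 23]; color 2: [2, 10, 11, 18, 19, 20].
(χ(G) = 2 ≤ 3.)

Yes, G is 3-colorable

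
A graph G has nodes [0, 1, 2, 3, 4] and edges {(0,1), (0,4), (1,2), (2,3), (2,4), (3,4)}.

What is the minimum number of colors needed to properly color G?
Clique number ω(G) = 3 (lower bound: χ ≥ ω).
The clique on [2, 3, 4] has size 3, forcing χ ≥ 3, and the coloring below uses 3 colors, so χ(G) = 3.
A valid 3-coloring: color 1: [1, 4]; color 2: [0, 2]; color 3: [3].

χ(G) = 3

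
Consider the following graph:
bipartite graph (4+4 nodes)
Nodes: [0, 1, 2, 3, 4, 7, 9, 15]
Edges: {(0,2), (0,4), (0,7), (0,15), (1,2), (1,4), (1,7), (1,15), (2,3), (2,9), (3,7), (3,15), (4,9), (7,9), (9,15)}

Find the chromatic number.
Clique number ω(G) = 2 (lower bound: χ ≥ ω).
The graph is bipartite (no odd cycle), so 2 colors suffice: χ(G) = 2.
A valid 2-coloring: color 1: [0, 1, 3, 9]; color 2: [2, 4, 7, 15].

χ(G) = 2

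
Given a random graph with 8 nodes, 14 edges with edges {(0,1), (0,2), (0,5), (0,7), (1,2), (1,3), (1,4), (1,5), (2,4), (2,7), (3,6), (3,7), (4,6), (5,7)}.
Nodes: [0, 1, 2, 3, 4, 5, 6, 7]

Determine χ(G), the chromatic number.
χ(G) = 3

Clique number ω(G) = 3 (lower bound: χ ≥ ω).
The clique on [0, 1, 2] has size 3, forcing χ ≥ 3, and the coloring below uses 3 colors, so χ(G) = 3.
A valid 3-coloring: color 1: [1, 6, 7]; color 2: [2, 3, 5]; color 3: [0, 4].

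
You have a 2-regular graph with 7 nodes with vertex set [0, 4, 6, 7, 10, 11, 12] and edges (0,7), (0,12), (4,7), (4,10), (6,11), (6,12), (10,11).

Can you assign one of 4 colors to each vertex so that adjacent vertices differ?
Yes, G is 4-colorable

A valid 4-coloring: color 1: [7, 10, 12]; color 2: [0, 4, 11]; color 3: [6].
(χ(G) = 3 ≤ 4.)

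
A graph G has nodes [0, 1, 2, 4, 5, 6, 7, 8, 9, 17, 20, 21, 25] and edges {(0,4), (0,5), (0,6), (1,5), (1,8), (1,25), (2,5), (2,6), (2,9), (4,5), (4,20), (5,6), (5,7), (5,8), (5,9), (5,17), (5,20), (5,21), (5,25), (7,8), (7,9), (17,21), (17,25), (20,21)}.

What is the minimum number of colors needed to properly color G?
χ(G) = 3

Clique number ω(G) = 3 (lower bound: χ ≥ ω).
The clique on [0, 4, 5] has size 3, forcing χ ≥ 3, and the coloring below uses 3 colors, so χ(G) = 3.
A valid 3-coloring: color 1: [5]; color 2: [4, 6, 8, 9, 21, 25]; color 3: [0, 1, 2, 7, 17, 20].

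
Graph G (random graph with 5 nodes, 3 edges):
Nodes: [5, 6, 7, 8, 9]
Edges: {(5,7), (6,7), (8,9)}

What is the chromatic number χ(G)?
Clique number ω(G) = 2 (lower bound: χ ≥ ω).
The graph is bipartite (no odd cycle), so 2 colors suffice: χ(G) = 2.
A valid 2-coloring: color 1: [7, 9]; color 2: [5, 6, 8].

χ(G) = 2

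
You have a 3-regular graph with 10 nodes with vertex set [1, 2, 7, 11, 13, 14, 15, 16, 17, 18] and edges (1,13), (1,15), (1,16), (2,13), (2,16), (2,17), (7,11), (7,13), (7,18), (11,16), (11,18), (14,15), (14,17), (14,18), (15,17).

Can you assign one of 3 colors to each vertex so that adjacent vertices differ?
A valid 3-coloring: color 1: [7, 16, 17]; color 2: [1, 2, 11, 14]; color 3: [13, 15, 18].
(χ(G) = 3 ≤ 3.)

Yes, G is 3-colorable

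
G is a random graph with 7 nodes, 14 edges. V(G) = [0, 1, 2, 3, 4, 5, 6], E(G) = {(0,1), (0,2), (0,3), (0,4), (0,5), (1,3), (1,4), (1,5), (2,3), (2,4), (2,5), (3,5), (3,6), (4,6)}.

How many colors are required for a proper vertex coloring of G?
χ(G) = 4

Clique number ω(G) = 4 (lower bound: χ ≥ ω).
The clique on [0, 1, 3, 5] has size 4, forcing χ ≥ 4, and the coloring below uses 4 colors, so χ(G) = 4.
A valid 4-coloring: color 1: [0, 6]; color 2: [3, 4]; color 3: [1, 2]; color 4: [5].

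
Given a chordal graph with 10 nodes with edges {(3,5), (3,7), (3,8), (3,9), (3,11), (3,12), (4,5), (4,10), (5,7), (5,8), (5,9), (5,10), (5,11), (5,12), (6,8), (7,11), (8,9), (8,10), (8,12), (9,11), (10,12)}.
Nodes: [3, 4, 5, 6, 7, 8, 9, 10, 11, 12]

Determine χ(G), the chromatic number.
χ(G) = 4

Clique number ω(G) = 4 (lower bound: χ ≥ ω).
The clique on [5, 8, 10, 12] has size 4, forcing χ ≥ 4, and the coloring below uses 4 colors, so χ(G) = 4.
A valid 4-coloring: color 1: [5, 6]; color 2: [3, 10]; color 3: [4, 8, 11]; color 4: [7, 9, 12].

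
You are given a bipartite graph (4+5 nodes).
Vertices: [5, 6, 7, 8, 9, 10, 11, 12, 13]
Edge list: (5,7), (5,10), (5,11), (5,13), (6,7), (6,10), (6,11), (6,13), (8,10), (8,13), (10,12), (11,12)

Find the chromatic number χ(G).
Clique number ω(G) = 2 (lower bound: χ ≥ ω).
The graph is bipartite (no odd cycle), so 2 colors suffice: χ(G) = 2.
A valid 2-coloring: color 1: [7, 9, 10, 11, 13]; color 2: [5, 6, 8, 12].

χ(G) = 2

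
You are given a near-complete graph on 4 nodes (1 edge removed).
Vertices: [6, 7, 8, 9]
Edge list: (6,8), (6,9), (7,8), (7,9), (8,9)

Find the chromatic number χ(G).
Clique number ω(G) = 3 (lower bound: χ ≥ ω).
The clique on [6, 8, 9] has size 3, forcing χ ≥ 3, and the coloring below uses 3 colors, so χ(G) = 3.
A valid 3-coloring: color 1: [8]; color 2: [9]; color 3: [6, 7].

χ(G) = 3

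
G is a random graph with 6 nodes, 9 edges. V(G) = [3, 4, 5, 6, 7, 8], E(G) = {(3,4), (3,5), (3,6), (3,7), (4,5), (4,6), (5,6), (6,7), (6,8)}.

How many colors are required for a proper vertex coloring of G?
χ(G) = 4

Clique number ω(G) = 4 (lower bound: χ ≥ ω).
The clique on [3, 4, 5, 6] has size 4, forcing χ ≥ 4, and the coloring below uses 4 colors, so χ(G) = 4.
A valid 4-coloring: color 1: [6]; color 2: [3, 8]; color 3: [4, 7]; color 4: [5].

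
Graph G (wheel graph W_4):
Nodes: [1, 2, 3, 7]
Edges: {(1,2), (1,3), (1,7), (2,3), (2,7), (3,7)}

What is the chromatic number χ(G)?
Clique number ω(G) = 4 (lower bound: χ ≥ ω).
The clique on [1, 2, 3, 7] has size 4, forcing χ ≥ 4, and the coloring below uses 4 colors, so χ(G) = 4.
A valid 4-coloring: color 1: [3]; color 2: [7]; color 3: [2]; color 4: [1].

χ(G) = 4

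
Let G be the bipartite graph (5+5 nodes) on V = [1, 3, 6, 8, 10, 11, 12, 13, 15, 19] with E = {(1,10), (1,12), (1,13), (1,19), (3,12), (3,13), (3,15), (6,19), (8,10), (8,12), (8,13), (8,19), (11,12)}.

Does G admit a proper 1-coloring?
Edge (1,10) forces its endpoints to differ, so 1 color is not enough.

No, G is not 1-colorable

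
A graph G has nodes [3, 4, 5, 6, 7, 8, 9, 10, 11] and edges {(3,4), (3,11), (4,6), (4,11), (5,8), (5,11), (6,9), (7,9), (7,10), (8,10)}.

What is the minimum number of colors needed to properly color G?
Clique number ω(G) = 3 (lower bound: χ ≥ ω).
The clique on [3, 4, 11] has size 3, forcing χ ≥ 3, and the coloring below uses 3 colors, so χ(G) = 3.
A valid 3-coloring: color 1: [4, 5, 9, 10]; color 2: [6, 7, 8, 11]; color 3: [3].

χ(G) = 3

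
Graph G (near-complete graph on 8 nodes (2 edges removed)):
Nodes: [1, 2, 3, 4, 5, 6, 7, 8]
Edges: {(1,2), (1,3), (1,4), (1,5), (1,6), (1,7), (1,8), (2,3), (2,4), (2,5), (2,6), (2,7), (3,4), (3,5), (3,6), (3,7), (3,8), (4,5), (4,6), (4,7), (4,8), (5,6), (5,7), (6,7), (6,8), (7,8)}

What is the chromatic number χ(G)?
χ(G) = 7

Clique number ω(G) = 7 (lower bound: χ ≥ ω).
The clique on [1, 2, 3, 4, 5, 6, 7] has size 7, forcing χ ≥ 7, and the coloring below uses 7 colors, so χ(G) = 7.
A valid 7-coloring: color 1: [3]; color 2: [1]; color 3: [7]; color 4: [4]; color 5: [6]; color 6: [5, 8]; color 7: [2].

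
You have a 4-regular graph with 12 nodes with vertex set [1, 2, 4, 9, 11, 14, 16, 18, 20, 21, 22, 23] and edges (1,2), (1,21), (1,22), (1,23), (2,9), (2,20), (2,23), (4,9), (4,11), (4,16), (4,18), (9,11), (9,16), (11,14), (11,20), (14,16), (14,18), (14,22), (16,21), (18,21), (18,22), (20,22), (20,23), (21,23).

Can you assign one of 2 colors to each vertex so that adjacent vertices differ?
The clique on vertices [1, 2, 23] has size 3 > 2, so it alone needs 3 colors.

No, G is not 2-colorable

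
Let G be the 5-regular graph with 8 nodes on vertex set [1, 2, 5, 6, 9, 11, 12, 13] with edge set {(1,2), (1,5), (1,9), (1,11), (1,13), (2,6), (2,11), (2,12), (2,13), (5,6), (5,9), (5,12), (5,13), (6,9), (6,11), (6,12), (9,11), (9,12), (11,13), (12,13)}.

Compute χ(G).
Clique number ω(G) = 4 (lower bound: χ ≥ ω).
The clique on [1, 2, 11, 13] has size 4, forcing χ ≥ 4, and the coloring below uses 4 colors, so χ(G) = 4.
A valid 4-coloring: color 1: [1, 6]; color 2: [2, 5]; color 3: [9, 13]; color 4: [11, 12].

χ(G) = 4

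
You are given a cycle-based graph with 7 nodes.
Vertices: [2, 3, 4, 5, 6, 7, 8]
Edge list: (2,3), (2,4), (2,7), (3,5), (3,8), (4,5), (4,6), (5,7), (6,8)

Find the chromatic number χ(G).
Clique number ω(G) = 2 (lower bound: χ ≥ ω).
Odd cycle [5, 4, 6, 8, 3] needs 3 colors (χ ≥ 3).
The coloring below uses 3 colors, so χ(G) = 3.
A valid 3-coloring: color 1: [3, 4, 7]; color 2: [2, 5, 8]; color 3: [6].

χ(G) = 3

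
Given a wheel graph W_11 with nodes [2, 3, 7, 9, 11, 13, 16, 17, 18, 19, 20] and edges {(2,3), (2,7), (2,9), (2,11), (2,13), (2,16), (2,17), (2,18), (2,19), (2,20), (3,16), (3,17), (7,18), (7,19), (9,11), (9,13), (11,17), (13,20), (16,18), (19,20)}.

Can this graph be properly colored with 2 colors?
No, G is not 2-colorable

The clique on vertices [2, 3, 16] has size 3 > 2, so it alone needs 3 colors.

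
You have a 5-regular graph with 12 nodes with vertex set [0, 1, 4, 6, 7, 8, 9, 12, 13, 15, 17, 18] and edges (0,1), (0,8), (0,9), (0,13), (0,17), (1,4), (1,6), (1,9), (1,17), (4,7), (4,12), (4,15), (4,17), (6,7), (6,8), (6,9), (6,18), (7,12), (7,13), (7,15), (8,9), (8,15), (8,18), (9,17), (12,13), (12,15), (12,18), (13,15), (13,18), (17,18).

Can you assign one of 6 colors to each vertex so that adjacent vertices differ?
Yes, G is 6-colorable

A valid 6-coloring: color 1: [9, 15, 18]; color 2: [4, 8, 13]; color 3: [0, 6, 12]; color 4: [1, 7]; color 5: [17].
(χ(G) = 4 ≤ 6.)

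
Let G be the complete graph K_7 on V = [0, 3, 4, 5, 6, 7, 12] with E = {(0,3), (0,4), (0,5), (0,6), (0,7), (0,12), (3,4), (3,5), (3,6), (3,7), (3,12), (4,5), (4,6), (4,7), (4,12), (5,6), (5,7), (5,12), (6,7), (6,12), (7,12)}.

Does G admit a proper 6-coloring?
No, G is not 6-colorable

The clique on vertices [0, 3, 4, 5, 6, 7, 12] has size 7 > 6, so it alone needs 7 colors.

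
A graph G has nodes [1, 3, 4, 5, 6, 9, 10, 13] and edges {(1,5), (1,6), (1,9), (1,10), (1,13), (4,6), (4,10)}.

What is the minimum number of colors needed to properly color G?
χ(G) = 2

Clique number ω(G) = 2 (lower bound: χ ≥ ω).
The graph is bipartite (no odd cycle), so 2 colors suffice: χ(G) = 2.
A valid 2-coloring: color 1: [1, 3, 4]; color 2: [5, 6, 9, 10, 13].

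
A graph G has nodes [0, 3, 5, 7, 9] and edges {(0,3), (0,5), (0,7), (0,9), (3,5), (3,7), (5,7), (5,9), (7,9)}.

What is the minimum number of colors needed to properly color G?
χ(G) = 4

Clique number ω(G) = 4 (lower bound: χ ≥ ω).
The clique on [0, 5, 7, 9] has size 4, forcing χ ≥ 4, and the coloring below uses 4 colors, so χ(G) = 4.
A valid 4-coloring: color 1: [5]; color 2: [0]; color 3: [7]; color 4: [3, 9].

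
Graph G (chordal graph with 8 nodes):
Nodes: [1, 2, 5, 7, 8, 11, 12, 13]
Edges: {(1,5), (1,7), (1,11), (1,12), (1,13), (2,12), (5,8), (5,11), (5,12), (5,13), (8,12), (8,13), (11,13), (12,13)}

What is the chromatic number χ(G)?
χ(G) = 4

Clique number ω(G) = 4 (lower bound: χ ≥ ω).
The clique on [5, 8, 12, 13] has size 4, forcing χ ≥ 4, and the coloring below uses 4 colors, so χ(G) = 4.
A valid 4-coloring: color 1: [1, 2, 8]; color 2: [7, 13]; color 3: [11, 12]; color 4: [5].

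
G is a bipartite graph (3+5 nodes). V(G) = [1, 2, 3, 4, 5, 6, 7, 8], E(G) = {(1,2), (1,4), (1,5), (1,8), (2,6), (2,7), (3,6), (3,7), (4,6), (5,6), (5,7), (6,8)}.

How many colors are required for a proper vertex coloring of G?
Clique number ω(G) = 2 (lower bound: χ ≥ ω).
The graph is bipartite (no odd cycle), so 2 colors suffice: χ(G) = 2.
A valid 2-coloring: color 1: [1, 6, 7]; color 2: [2, 3, 4, 5, 8].

χ(G) = 2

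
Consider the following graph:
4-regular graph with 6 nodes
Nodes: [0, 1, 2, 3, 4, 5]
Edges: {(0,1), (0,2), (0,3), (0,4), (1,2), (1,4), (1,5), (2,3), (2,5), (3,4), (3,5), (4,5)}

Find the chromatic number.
χ(G) = 3

Clique number ω(G) = 3 (lower bound: χ ≥ ω).
The clique on [0, 1, 2] has size 3, forcing χ ≥ 3, and the coloring below uses 3 colors, so χ(G) = 3.
A valid 3-coloring: color 1: [2, 4]; color 2: [1, 3]; color 3: [0, 5].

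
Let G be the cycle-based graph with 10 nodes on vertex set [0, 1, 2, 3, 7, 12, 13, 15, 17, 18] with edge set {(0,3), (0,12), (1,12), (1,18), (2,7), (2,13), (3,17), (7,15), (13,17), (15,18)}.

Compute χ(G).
χ(G) = 2

Clique number ω(G) = 2 (lower bound: χ ≥ ω).
The graph is bipartite (no odd cycle), so 2 colors suffice: χ(G) = 2.
A valid 2-coloring: color 1: [0, 1, 2, 15, 17]; color 2: [3, 7, 12, 13, 18].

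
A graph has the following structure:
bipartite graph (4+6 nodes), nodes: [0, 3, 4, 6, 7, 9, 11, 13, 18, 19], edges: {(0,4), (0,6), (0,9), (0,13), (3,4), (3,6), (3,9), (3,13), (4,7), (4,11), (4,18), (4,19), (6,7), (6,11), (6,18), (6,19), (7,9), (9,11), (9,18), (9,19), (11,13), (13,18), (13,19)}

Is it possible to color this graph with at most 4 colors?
A valid 4-coloring: color 1: [4, 6, 9, 13]; color 2: [0, 3, 7, 11, 18, 19].
(χ(G) = 2 ≤ 4.)

Yes, G is 4-colorable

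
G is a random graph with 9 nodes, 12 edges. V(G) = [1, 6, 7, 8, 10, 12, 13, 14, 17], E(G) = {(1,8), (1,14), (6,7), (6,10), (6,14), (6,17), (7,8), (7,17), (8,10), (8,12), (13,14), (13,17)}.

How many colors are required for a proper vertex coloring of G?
χ(G) = 3

Clique number ω(G) = 3 (lower bound: χ ≥ ω).
The clique on [6, 7, 17] has size 3, forcing χ ≥ 3, and the coloring below uses 3 colors, so χ(G) = 3.
A valid 3-coloring: color 1: [6, 8, 13]; color 2: [7, 10, 12, 14]; color 3: [1, 17].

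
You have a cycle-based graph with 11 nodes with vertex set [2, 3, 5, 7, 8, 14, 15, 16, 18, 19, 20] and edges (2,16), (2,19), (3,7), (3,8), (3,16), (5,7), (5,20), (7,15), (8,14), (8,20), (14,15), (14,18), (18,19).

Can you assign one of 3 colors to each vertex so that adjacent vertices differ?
Yes, G is 3-colorable

A valid 3-coloring: color 1: [3, 5, 14, 19]; color 2: [2, 7, 8, 18]; color 3: [15, 16, 20].
(χ(G) = 3 ≤ 3.)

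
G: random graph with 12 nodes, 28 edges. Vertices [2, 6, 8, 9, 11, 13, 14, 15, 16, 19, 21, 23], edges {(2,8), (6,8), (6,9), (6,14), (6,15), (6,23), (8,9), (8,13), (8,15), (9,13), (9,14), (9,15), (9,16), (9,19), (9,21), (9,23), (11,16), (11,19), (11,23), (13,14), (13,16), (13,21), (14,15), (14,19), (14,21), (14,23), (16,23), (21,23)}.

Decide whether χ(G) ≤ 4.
A valid 4-coloring: color 1: [2, 9, 11]; color 2: [8, 14, 16]; color 3: [13, 15, 19, 23]; color 4: [6, 21].
(χ(G) = 4 ≤ 4.)

Yes, G is 4-colorable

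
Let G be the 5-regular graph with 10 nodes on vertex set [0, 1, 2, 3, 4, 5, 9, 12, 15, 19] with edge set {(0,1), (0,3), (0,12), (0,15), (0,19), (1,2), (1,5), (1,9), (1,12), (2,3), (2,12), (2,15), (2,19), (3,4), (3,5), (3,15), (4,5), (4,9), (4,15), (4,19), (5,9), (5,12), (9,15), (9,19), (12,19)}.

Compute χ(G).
χ(G) = 4

Clique number ω(G) = 3 (lower bound: χ ≥ ω).
Suppose a proper 3-coloring c exists. The clique [0, 1, 12] takes 3 distinct colors; by symmetry let c(0) = 1, c(1) = 2, c(12) = 3.
- Vertex 2: neighbors [1, 12] already have colors [2, 3] ⇒ c(2) = 1.
- Vertex 5: neighbors [1, 12] already have colors [2, 3] ⇒ c(5) = 1.
- Vertex 9: neighbors [5, 1] already have colors [1, 2] ⇒ c(9) = 3.
- Vertex 4: neighbors [5, 9] already have colors [1, 3] ⇒ c(4) = 2.
- Vertex 15: neighbors [0, 4, 9] already have colors [1, 2, 3] — all 3 colors blocked. Contradiction.
The forced assignments end in a contradiction, so G has no proper 3-coloring (χ ≥ 4).
The coloring below uses 4 colors, so χ(G) = 4.
A valid 4-coloring: color 1: [0, 2, 4]; color 2: [5, 15, 19]; color 3: [3, 9, 12]; color 4: [1].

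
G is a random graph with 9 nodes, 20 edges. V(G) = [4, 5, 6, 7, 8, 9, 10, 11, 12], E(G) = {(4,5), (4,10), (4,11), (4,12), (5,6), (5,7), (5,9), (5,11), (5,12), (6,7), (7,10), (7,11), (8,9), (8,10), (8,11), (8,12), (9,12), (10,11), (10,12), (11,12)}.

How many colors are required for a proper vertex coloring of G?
χ(G) = 4

Clique number ω(G) = 4 (lower bound: χ ≥ ω).
The clique on [8, 10, 11, 12] has size 4, forcing χ ≥ 4, and the coloring below uses 4 colors, so χ(G) = 4.
A valid 4-coloring: color 1: [5, 10]; color 2: [6, 9, 11]; color 3: [7, 12]; color 4: [4, 8].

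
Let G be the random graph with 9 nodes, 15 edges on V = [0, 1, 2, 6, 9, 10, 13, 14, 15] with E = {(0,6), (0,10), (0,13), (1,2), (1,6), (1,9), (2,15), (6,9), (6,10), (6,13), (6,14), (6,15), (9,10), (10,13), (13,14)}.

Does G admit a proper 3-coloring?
The clique on vertices [0, 6, 10, 13] has size 4 > 3, so it alone needs 4 colors.

No, G is not 3-colorable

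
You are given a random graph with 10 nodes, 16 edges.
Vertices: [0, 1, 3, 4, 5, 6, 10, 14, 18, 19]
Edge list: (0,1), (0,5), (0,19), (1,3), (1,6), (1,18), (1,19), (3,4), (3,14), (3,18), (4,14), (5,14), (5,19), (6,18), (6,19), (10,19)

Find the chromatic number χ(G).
Clique number ω(G) = 3 (lower bound: χ ≥ ω).
The clique on [0, 1, 19] has size 3, forcing χ ≥ 3, and the coloring below uses 3 colors, so χ(G) = 3.
A valid 3-coloring: color 1: [1, 4, 5, 10]; color 2: [14, 18, 19]; color 3: [0, 3, 6].

χ(G) = 3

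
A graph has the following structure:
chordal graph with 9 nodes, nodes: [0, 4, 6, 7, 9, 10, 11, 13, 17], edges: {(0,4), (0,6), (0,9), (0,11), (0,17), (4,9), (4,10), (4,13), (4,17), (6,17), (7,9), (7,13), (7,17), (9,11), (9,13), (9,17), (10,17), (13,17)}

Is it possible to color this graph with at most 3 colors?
The clique on vertices [0, 4, 9, 17] has size 4 > 3, so it alone needs 4 colors.

No, G is not 3-colorable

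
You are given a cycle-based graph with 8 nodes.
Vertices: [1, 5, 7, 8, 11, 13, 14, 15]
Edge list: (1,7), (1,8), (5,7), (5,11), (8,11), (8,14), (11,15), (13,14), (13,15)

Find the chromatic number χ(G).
Clique number ω(G) = 2 (lower bound: χ ≥ ω).
Odd cycle [13, 15, 11, 8, 14] needs 3 colors (χ ≥ 3).
The coloring below uses 3 colors, so χ(G) = 3.
A valid 3-coloring: color 1: [7, 8, 15]; color 2: [1, 11, 13]; color 3: [5, 14].

χ(G) = 3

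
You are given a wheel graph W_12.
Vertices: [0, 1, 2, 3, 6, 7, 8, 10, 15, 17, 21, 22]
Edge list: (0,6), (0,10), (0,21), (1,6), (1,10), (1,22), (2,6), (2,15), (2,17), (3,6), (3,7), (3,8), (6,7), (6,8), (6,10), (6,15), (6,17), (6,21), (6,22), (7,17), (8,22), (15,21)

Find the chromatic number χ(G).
Clique number ω(G) = 3 (lower bound: χ ≥ ω).
Odd cycle [8, 3, 7, 17, 2, 15, 21, 0, 10, 1, 22] needs 3 colors (χ ≥ 3).
Vertex 6 is adjacent to every vertex of [0, 1, 2, 3, 7, 8, 10, 15, 17, 21, 22], which already need 3 colors among themselves, so 6 needs a new color (χ ≥ 4).
The coloring below uses 4 colors, so χ(G) = 4.
A valid 4-coloring: color 1: [6]; color 2: [1, 2, 7, 8, 21]; color 3: [0, 3, 15, 17, 22]; color 4: [10].

χ(G) = 4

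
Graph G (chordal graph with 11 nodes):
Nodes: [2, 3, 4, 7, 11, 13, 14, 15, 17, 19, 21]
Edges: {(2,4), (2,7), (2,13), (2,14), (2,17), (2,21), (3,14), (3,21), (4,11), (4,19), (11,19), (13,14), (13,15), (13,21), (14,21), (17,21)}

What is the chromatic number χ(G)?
Clique number ω(G) = 4 (lower bound: χ ≥ ω).
The clique on [2, 13, 14, 21] has size 4, forcing χ ≥ 4, and the coloring below uses 4 colors, so χ(G) = 4.
A valid 4-coloring: color 1: [2, 3, 11, 15]; color 2: [4, 7, 21]; color 3: [13, 17, 19]; color 4: [14].

χ(G) = 4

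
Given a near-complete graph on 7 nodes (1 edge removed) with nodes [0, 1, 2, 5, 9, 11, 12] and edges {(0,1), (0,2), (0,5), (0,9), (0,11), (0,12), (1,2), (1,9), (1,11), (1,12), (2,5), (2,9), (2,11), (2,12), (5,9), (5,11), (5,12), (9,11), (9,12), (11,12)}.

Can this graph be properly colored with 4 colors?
The clique on vertices [0, 1, 2, 9, 11, 12] has size 6 > 4, so it alone needs 6 colors.

No, G is not 4-colorable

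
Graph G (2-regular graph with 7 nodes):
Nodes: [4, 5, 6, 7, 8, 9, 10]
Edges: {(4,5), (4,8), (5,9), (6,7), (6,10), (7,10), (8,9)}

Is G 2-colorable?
The clique on vertices [6, 7, 10] has size 3 > 2, so it alone needs 3 colors.

No, G is not 2-colorable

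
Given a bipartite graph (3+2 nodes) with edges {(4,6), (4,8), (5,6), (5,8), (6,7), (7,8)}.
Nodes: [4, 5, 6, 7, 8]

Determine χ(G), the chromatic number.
Clique number ω(G) = 2 (lower bound: χ ≥ ω).
The graph is bipartite (no odd cycle), so 2 colors suffice: χ(G) = 2.
A valid 2-coloring: color 1: [6, 8]; color 2: [4, 5, 7].

χ(G) = 2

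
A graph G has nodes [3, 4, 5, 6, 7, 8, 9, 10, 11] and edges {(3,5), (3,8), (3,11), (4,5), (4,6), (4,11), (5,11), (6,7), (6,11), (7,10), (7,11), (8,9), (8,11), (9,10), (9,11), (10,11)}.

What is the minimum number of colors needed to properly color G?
Clique number ω(G) = 3 (lower bound: χ ≥ ω).
The clique on [3, 8, 11] has size 3, forcing χ ≥ 3, and the coloring below uses 3 colors, so χ(G) = 3.
A valid 3-coloring: color 1: [11]; color 2: [5, 6, 8, 10]; color 3: [3, 4, 7, 9].

χ(G) = 3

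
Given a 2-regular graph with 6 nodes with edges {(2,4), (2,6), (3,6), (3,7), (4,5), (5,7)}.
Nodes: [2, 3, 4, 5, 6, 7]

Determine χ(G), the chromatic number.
χ(G) = 2

Clique number ω(G) = 2 (lower bound: χ ≥ ω).
The graph is bipartite (no odd cycle), so 2 colors suffice: χ(G) = 2.
A valid 2-coloring: color 1: [4, 6, 7]; color 2: [2, 3, 5].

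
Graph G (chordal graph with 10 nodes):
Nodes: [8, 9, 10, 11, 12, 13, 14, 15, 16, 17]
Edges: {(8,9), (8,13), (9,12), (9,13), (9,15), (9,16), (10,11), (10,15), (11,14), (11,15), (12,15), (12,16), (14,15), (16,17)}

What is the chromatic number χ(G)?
χ(G) = 3

Clique number ω(G) = 3 (lower bound: χ ≥ ω).
The clique on [8, 9, 13] has size 3, forcing χ ≥ 3, and the coloring below uses 3 colors, so χ(G) = 3.
A valid 3-coloring: color 1: [9, 11, 17]; color 2: [8, 15, 16]; color 3: [10, 12, 13, 14].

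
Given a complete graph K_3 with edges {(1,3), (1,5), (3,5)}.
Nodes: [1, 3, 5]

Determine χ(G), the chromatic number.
χ(G) = 3

Clique number ω(G) = 3 (lower bound: χ ≥ ω).
The clique on [1, 3, 5] has size 3, forcing χ ≥ 3, and the coloring below uses 3 colors, so χ(G) = 3.
A valid 3-coloring: color 1: [3]; color 2: [1]; color 3: [5].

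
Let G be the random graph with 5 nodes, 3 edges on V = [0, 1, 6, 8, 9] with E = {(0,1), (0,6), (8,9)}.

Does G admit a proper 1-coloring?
Edge (0,1) forces its endpoints to differ, so 1 color is not enough.

No, G is not 1-colorable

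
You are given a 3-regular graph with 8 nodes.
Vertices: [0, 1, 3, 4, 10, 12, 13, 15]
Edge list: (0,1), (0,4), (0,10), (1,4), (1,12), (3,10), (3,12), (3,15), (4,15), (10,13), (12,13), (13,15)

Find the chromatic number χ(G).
Clique number ω(G) = 3 (lower bound: χ ≥ ω).
The clique on [0, 1, 4] has size 3, forcing χ ≥ 3, and the coloring below uses 3 colors, so χ(G) = 3.
A valid 3-coloring: color 1: [1, 10, 15]; color 2: [0, 3, 13]; color 3: [4, 12].

χ(G) = 3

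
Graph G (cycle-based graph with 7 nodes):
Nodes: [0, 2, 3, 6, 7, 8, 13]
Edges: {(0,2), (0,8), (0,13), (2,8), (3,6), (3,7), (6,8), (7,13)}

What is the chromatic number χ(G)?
Clique number ω(G) = 3 (lower bound: χ ≥ ω).
The clique on [0, 2, 8] has size 3, forcing χ ≥ 3, and the coloring below uses 3 colors, so χ(G) = 3.
A valid 3-coloring: color 1: [3, 8, 13]; color 2: [0, 6, 7]; color 3: [2].

χ(G) = 3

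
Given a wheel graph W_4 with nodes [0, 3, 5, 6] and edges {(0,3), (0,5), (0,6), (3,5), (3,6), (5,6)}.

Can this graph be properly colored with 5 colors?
Yes, G is 5-colorable

A valid 5-coloring: color 1: [5]; color 2: [0]; color 3: [6]; color 4: [3].
(χ(G) = 4 ≤ 5.)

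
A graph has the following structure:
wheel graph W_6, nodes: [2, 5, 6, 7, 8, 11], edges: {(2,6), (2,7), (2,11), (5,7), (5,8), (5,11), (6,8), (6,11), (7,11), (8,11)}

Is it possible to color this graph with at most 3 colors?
Odd cycle [8, 6, 2, 7, 5] needs 3 colors (χ ≥ 3).
Vertex 11 is adjacent to every vertex of [2, 5, 6, 7, 8], which already need 3 colors among themselves, so 11 needs a new color (χ ≥ 4).
Hence χ(G) ≥ 4 > 3, so no proper 3-coloring exists.

No, G is not 3-colorable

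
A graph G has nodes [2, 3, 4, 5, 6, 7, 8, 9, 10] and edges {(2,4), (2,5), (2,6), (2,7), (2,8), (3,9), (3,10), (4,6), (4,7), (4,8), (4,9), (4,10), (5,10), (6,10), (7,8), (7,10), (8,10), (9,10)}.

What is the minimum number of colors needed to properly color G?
Clique number ω(G) = 4 (lower bound: χ ≥ ω).
The clique on [2, 4, 7, 8] has size 4, forcing χ ≥ 4, and the coloring below uses 4 colors, so χ(G) = 4.
A valid 4-coloring: color 1: [2, 10]; color 2: [3, 4, 5]; color 3: [6, 8, 9]; color 4: [7].

χ(G) = 4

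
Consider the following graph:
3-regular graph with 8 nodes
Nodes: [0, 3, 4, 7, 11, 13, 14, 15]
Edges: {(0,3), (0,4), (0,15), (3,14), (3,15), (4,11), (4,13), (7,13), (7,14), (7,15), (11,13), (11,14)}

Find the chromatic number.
χ(G) = 3

Clique number ω(G) = 3 (lower bound: χ ≥ ω).
The clique on [0, 3, 15] has size 3, forcing χ ≥ 3, and the coloring below uses 3 colors, so χ(G) = 3.
A valid 3-coloring: color 1: [3, 7, 11]; color 2: [0, 13, 14]; color 3: [4, 15].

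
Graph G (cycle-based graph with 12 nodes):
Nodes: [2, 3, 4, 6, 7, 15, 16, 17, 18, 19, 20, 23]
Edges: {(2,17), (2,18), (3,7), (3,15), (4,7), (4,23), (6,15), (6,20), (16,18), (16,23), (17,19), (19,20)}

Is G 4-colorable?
A valid 4-coloring: color 1: [7, 15, 17, 18, 20, 23]; color 2: [2, 3, 4, 6, 16, 19].
(χ(G) = 2 ≤ 4.)

Yes, G is 4-colorable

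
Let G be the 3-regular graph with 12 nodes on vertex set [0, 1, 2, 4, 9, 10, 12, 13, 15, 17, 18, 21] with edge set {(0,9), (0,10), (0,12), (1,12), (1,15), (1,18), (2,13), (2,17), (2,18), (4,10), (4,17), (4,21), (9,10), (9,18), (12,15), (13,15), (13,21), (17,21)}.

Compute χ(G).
χ(G) = 3

Clique number ω(G) = 3 (lower bound: χ ≥ ω).
The clique on [0, 9, 10] has size 3, forcing χ ≥ 3, and the coloring below uses 3 colors, so χ(G) = 3.
A valid 3-coloring: color 1: [10, 15, 18, 21]; color 2: [0, 1, 13, 17]; color 3: [2, 4, 9, 12].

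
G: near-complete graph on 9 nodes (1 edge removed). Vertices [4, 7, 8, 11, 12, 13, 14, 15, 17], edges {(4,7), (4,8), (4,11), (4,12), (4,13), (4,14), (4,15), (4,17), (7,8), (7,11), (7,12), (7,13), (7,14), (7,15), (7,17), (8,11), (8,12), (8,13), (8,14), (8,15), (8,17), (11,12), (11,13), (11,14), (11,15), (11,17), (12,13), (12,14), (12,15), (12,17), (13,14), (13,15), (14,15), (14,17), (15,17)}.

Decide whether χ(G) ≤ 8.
A valid 8-coloring: color 1: [15]; color 2: [11]; color 3: [4]; color 4: [7]; color 5: [8]; color 6: [14]; color 7: [12]; color 8: [13, 17].
(χ(G) = 8 ≤ 8.)

Yes, G is 8-colorable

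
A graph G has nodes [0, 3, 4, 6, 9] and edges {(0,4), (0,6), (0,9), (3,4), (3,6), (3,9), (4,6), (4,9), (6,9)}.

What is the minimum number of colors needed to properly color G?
Clique number ω(G) = 4 (lower bound: χ ≥ ω).
The clique on [0, 4, 6, 9] has size 4, forcing χ ≥ 4, and the coloring below uses 4 colors, so χ(G) = 4.
A valid 4-coloring: color 1: [4]; color 2: [9]; color 3: [6]; color 4: [0, 3].

χ(G) = 4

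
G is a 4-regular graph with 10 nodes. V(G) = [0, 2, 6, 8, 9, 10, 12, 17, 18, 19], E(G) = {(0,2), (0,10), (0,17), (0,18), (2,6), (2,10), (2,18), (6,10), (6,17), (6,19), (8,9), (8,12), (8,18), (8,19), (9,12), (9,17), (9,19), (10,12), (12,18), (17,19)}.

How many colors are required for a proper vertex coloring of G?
χ(G) = 4

Clique number ω(G) = 3 (lower bound: χ ≥ ω).
Suppose a proper 3-coloring c exists. The clique [0, 2, 10] takes 3 distinct colors; by symmetry let c(0) = 1, c(2) = 2, c(10) = 3.
- Vertex 6: neighbors [2, 10] already have colors [2, 3] ⇒ c(6) = 1.
- Vertex 18: neighbors [0, 2] already have colors [1, 2] ⇒ c(18) = 3.
- Vertex 8: neighbors [18] already have colors [3]; try each remaining color.
- Case c(8) = 1:
  - Vertex 12: neighbors [8, 10] already have colors [1, 3] ⇒ c(12) = 2.
  - Vertex 9: neighbors [8, 12] already have colors [1, 2] ⇒ c(9) = 3.
  - Vertex 17: neighbors [0, 9] already have colors [1, 3] ⇒ c(17) = 2.
  - Vertex 19: neighbors [6, 17, 9] already have colors [1, 2, 3] — all 3 colors blocked. Contradiction.
- Case c(8) = 2:
  - Vertex 19: neighbors [6, 8] already have colors [1, 2] ⇒ c(19) = 3.
  - Vertex 9: neighbors [8, 19] already have colors [2, 3] ⇒ c(9) = 1.
  - Vertex 12: neighbors [9, 8, 10] already have colors [1, 2, 3] — all 3 colors blocked. Contradiction.
Every case ends in a contradiction, so G has no proper 3-coloring (χ ≥ 4).
The coloring below uses 4 colors, so χ(G) = 4.
A valid 4-coloring: color 1: [6, 9, 18]; color 2: [2, 12, 19]; color 3: [8, 10, 17]; color 4: [0].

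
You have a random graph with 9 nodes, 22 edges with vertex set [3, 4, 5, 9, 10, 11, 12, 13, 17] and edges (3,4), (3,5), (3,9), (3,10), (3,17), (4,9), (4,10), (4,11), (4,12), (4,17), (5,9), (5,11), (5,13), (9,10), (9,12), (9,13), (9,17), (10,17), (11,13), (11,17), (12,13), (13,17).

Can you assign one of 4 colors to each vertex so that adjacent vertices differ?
The clique on vertices [3, 4, 9, 10, 17] has size 5 > 4, so it alone needs 5 colors.

No, G is not 4-colorable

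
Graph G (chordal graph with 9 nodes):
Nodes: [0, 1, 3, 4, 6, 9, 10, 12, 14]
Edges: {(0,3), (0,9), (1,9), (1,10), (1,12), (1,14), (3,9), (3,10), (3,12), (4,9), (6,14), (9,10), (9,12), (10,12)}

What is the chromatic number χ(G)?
χ(G) = 4

Clique number ω(G) = 4 (lower bound: χ ≥ ω).
The clique on [1, 9, 10, 12] has size 4, forcing χ ≥ 4, and the coloring below uses 4 colors, so χ(G) = 4.
A valid 4-coloring: color 1: [9, 14]; color 2: [0, 4, 6, 10]; color 3: [12]; color 4: [1, 3].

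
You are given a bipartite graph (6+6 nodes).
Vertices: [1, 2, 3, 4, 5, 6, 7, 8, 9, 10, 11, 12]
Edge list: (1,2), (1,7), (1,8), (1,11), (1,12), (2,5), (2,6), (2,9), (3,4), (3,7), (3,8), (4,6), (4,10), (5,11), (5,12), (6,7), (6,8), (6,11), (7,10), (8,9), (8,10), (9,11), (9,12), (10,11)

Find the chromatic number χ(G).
Clique number ω(G) = 2 (lower bound: χ ≥ ω).
The graph is bipartite (no odd cycle), so 2 colors suffice: χ(G) = 2.
A valid 2-coloring: color 1: [2, 4, 7, 8, 11, 12]; color 2: [1, 3, 5, 6, 9, 10].

χ(G) = 2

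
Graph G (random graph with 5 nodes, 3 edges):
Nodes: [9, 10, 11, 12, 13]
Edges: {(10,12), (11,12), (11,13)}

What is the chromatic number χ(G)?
Clique number ω(G) = 2 (lower bound: χ ≥ ω).
The graph is bipartite (no odd cycle), so 2 colors suffice: χ(G) = 2.
A valid 2-coloring: color 1: [9, 12, 13]; color 2: [10, 11].

χ(G) = 2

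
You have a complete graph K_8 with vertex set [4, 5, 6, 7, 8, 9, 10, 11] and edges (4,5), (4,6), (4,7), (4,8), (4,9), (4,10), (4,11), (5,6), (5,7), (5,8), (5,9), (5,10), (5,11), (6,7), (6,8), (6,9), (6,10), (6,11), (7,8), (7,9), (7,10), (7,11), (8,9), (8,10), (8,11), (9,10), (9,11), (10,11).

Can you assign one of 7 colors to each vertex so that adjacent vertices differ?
The clique on vertices [4, 5, 6, 7, 8, 9, 10, 11] has size 8 > 7, so it alone needs 8 colors.

No, G is not 7-colorable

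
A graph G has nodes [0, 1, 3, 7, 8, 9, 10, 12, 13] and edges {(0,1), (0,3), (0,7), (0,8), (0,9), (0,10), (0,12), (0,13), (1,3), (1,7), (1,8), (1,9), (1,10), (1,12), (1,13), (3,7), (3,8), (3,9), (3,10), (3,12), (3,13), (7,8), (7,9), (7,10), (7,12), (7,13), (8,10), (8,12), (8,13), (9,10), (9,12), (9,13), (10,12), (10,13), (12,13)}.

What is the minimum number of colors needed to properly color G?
Clique number ω(G) = 8 (lower bound: χ ≥ ω).
The clique on [0, 1, 3, 7, 8, 10, 12, 13] has size 8, forcing χ ≥ 8, and the coloring below uses 8 colors, so χ(G) = 8.
A valid 8-coloring: color 1: [13]; color 2: [12]; color 3: [7]; color 4: [1]; color 5: [3]; color 6: [10]; color 7: [0]; color 8: [8, 9].

χ(G) = 8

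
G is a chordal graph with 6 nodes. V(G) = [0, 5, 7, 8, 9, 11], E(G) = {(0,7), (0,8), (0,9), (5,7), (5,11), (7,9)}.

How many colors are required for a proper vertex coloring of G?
Clique number ω(G) = 3 (lower bound: χ ≥ ω).
The clique on [0, 7, 9] has size 3, forcing χ ≥ 3, and the coloring below uses 3 colors, so χ(G) = 3.
A valid 3-coloring: color 1: [0, 5]; color 2: [7, 8, 11]; color 3: [9].

χ(G) = 3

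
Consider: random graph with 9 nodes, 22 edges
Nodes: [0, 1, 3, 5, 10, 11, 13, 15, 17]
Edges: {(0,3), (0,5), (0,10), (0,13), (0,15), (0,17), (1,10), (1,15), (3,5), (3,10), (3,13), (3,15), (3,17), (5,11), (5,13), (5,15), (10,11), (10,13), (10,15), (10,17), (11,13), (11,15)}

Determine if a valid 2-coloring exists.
The clique on vertices [0, 3, 10, 17] has size 4 > 2, so it alone needs 4 colors.

No, G is not 2-colorable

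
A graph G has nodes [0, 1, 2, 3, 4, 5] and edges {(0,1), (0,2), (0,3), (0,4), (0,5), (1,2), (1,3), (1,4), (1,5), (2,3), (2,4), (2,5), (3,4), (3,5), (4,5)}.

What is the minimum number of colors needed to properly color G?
χ(G) = 6

Clique number ω(G) = 6 (lower bound: χ ≥ ω).
The clique on [0, 1, 2, 3, 4, 5] has size 6, forcing χ ≥ 6, and the coloring below uses 6 colors, so χ(G) = 6.
A valid 6-coloring: color 1: [1]; color 2: [4]; color 3: [3]; color 4: [0]; color 5: [5]; color 6: [2].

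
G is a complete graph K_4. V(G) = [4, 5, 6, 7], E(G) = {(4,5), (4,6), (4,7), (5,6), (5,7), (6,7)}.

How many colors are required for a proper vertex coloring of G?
Clique number ω(G) = 4 (lower bound: χ ≥ ω).
The clique on [4, 5, 6, 7] has size 4, forcing χ ≥ 4, and the coloring below uses 4 colors, so χ(G) = 4.
A valid 4-coloring: color 1: [5]; color 2: [7]; color 3: [4]; color 4: [6].

χ(G) = 4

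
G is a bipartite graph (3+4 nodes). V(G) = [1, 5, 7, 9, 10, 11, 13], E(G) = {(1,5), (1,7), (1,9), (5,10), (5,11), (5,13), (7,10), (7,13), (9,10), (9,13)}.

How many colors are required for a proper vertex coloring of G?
Clique number ω(G) = 2 (lower bound: χ ≥ ω).
The graph is bipartite (no odd cycle), so 2 colors suffice: χ(G) = 2.
A valid 2-coloring: color 1: [5, 7, 9]; color 2: [1, 10, 11, 13].

χ(G) = 2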